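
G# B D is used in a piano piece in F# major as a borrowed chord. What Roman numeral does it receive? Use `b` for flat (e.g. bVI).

ii°

G# is scale degree 2 in F# major. G#–B–D is a diminished chord — the form found in F# minor, not the diatonic ii (G#m). Borrowed into F# major it is written ii°.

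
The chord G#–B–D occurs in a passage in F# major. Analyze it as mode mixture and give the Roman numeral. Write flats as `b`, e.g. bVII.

ii°

G# is scale degree 2 in F# major. Diatonically F# major has G#m (ii) on that degree; G#–B–D is instead the diminished chord native to F# minor, so it takes the label ii°.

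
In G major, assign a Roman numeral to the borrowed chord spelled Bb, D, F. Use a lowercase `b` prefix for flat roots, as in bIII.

The root Bb is the lowered 3rd scale degree — diatonically G major has B there. The diatonic chord on degree 3 would be Bm (iii), but Bb–D–F is the major chord from G minor. As a borrowed chord it is labeled bIII.

bIII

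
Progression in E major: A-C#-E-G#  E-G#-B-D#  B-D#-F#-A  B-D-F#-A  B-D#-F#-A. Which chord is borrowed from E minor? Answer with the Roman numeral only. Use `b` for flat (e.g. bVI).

v7

In E major the diatonic chords are E, F#m, G#m, A, B, C#m, D#dim. A–C#–E–G# = Amaj7, E–G#–B–D# = Emaj7 and B–D#–F#–A = B7 all belong to that set. B–D–F#–A doesn't fit — on degree 5 E major would have B (V). Bm7 is the degree-5 chord of E minor, so it is the borrowed v7.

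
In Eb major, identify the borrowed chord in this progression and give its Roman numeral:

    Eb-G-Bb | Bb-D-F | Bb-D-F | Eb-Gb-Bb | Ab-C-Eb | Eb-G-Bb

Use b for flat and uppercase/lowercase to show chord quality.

The diatonic triads in Eb major are Eb, Fm, Gm, Ab, Bb, Cm, Ddim. Eb–G–Bb = Eb, Bb–D–F = Bb and Ab–C–Eb = Ab are all diatonic. Eb–Gb–Bb is not: scale degree 1 in Eb major carries Eb (I). In Eb minor the chord on that degree is Ebm, so here it functions as i, borrowed from the parallel minor.

i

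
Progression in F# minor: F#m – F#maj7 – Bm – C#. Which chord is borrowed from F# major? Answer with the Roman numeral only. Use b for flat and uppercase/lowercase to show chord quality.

F# minor has the diatonic set F#m, G#dim, A, Bm, C#, D, E (with V from harmonic minor). Of the given chords, F#m, Bm and C# are diatonic. F#maj7 (F#–A#–C#–E#) is not: scale degree 1 in F# minor carries F#m (i). In F# major the chord on that degree is F#maj7, so here it functions as Imaj7, borrowed from the parallel major.

Imaj7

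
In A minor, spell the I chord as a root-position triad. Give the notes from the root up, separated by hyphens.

A-C#-E

The root, A, is scale degree 1 — the same note in A minor and A major; only the chord quality changes. In A major the chord on A is A–C#–E.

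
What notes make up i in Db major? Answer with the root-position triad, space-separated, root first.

i is built on scale degree 1, which is Db in both Db major and its parallel. Building the minor chord from the parallel minor on Db: Db–Fb–Ab.

Db Fb Ab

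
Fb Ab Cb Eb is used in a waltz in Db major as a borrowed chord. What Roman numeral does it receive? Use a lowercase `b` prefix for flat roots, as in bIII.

The root Fb is the lowered 3rd scale degree — diatonically Db major has F there. The diatonic chord on degree 3 would be Fm (iii), but Fb–Ab–Cb–Eb is the major-seventh chord from Db minor. As a borrowed chord it is labeled bIIImaj7.

bIIImaj7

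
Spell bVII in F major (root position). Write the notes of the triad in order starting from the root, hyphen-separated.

bVII is built on the lowered scale degree 7. In F major degree 7 is E; lowered it becomes Eb. Stacking thirds in F minor on Eb gives Eb–G–Bb.

Eb-G-Bb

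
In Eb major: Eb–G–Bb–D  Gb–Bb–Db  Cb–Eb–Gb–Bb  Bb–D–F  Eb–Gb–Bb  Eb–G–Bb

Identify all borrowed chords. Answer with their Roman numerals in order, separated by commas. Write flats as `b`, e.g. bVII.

bIII, bVImaj7, i

In Eb major the diatonic chords are Eb, Fm, Gm, Ab, Bb, Cm, Ddim. Of the given chords, Eb–G–Bb–D = Ebmaj7, Bb–D–F = Bb and Eb–G–Bb = Eb are diatonic. Gb–Bb–Db is not: scale degree 3 in Eb major carries Gm (iii). In Eb minor the chord on that degree is Gb, so here it functions as bIII, borrowed from the parallel minor. Cb–Eb–Gb–Bb is not: scale degree 6 in Eb major carries Cm (vi). In Eb minor the chord on that degree is Cbmaj7, so here it functions as bVImaj7, borrowed from the parallel minor. But Eb–Gb–Bb is foreign: the diatonic I on degree 1 is Eb, whereas Ebm comes from Eb minor. It is labeled i.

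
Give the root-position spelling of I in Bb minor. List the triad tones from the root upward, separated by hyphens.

The root, Bb, is scale degree 1 — the same note in Bb minor and Bb major; only the chord quality changes. Building the major chord from the parallel major on Bb: Bb–D–F.

Bb-D-F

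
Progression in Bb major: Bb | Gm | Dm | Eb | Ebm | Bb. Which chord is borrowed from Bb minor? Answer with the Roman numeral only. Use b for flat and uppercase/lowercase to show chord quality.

Bb major has the diatonic set Bb, Cm, Dm, Eb, F, Gm, Adim. Bb, Gm, Dm and Eb all belong to that set. Ebm (Eb–Gb–Bb) doesn't fit — on degree 4 Bb major would have Eb (IV). Ebm is the degree-4 chord of Bb minor, so it is the borrowed iv.

iv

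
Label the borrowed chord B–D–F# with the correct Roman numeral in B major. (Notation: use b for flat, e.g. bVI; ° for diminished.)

i

The root B is the diatonic 1st degree of B major; the borrowing shows in the chord quality. B–D–F# is a minor chord — the form found in B minor, not the diatonic I (B). Borrowed into B major it is written i.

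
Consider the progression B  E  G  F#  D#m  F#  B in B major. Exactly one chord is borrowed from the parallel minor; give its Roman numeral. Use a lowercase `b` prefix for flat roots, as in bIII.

bVI

The diatonic triads in B major are B, C#m, D#m, E, F#, G#m, A#dim. B, E, F# and D#m all belong to that set. G (G–B–D) doesn't fit — on degree 6 B major would have G#m (vi). G is the degree-6 chord of B minor, so it is the borrowed bVI.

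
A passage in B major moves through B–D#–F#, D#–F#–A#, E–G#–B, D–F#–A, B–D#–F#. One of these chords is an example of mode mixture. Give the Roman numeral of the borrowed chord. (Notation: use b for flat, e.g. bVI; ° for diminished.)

The diatonic triads in B major are B, C#m, D#m, E, F#, G#m, A#dim. B–D#–F# = B, D#–F#–A# = D#m and E–G#–B = E are all diatonic. But D–F#–A is foreign: the diatonic iii on degree 3 is D#m, whereas D comes from B minor. It is labeled bIII.

bIII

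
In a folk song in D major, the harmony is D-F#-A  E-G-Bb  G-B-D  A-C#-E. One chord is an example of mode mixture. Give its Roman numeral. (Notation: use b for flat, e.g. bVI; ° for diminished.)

ii°

The diatonic triads in D major are D, Em, F#m, G, A, Bm, C#dim. D–F#–A = D, G–B–D = G and A–C#–E = A are all diatonic. E–G–Bb doesn't fit — on degree 2 D major would have Em (ii). Edim is the degree-2 chord of D minor, so it is the borrowed ii°.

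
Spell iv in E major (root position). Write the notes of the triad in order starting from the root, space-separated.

A C E

The root, A, is scale degree 4 — the same note in E major and E minor; only the chord quality changes. Stacking thirds in E minor on A gives A–C–E.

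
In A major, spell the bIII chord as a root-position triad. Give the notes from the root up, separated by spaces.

C E G

bIII is built on the lowered scale degree 3. In A major degree 3 is C#; lowered it becomes C. Stacking thirds in A minor on C gives C–E–G.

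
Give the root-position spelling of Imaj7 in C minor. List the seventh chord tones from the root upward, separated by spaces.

C E G B

The root, C, is scale degree 1 — the same note in C minor and C major; only the chord quality changes. Stacking thirds in C major on C gives C–E–G–B.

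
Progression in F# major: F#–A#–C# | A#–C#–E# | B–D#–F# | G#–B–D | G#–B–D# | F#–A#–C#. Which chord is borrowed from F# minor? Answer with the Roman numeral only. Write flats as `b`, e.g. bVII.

In F# major the diatonic chords are F#, G#m, A#m, B, C#, D#m, E#dim. Of the given chords, F#–A#–C# = F#, A#–C#–E# = A#m, B–D#–F# = B and G#–B–D# = G#m are diatonic. G#–B–D doesn't fit — on degree 2 F# major would have G#m (ii). G#dim is the degree-2 chord of F# minor, so it is the borrowed ii°.

ii°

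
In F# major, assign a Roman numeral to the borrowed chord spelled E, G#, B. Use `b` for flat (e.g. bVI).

bVII

E is the lowered form of scale degree 7 in F# major (the diatonic degree 7 is E#). The diatonic chord on degree 7 would be E#dim (vii°), but E–G#–B is the major chord from F# minor. As a borrowed chord it is labeled bVII.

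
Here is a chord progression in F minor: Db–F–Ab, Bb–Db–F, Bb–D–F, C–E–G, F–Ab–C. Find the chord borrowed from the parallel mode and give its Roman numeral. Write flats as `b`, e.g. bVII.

IV

In F minor (with V from harmonic minor) the diatonic chords are Fm, Gdim, Ab, Bbm, C, Db, Eb. Db–F–Ab = Db, Bb–Db–F = Bbm, C–E–G = C and F–Ab–C = Fm all belong to that set. Bb–D–F doesn't fit — on degree 4 F minor would have Bbm (iv). Bb is the degree-4 chord of F major, so it is the borrowed IV.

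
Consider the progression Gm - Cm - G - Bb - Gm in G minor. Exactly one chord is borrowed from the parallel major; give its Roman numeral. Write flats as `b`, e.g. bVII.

I

In G minor (with V from harmonic minor) the diatonic chords are Gm, Adim, Bb, Cm, D, Eb, F. Gm, Cm and Bb all belong to that set. G (G–B–D) is not: scale degree 1 in G minor carries Gm (i). In G major the chord on that degree is G, so here it functions as I, borrowed from the parallel major.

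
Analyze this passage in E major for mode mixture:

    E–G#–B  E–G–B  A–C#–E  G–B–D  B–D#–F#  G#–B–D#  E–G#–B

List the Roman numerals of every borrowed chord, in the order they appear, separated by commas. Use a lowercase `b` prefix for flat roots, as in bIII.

i, bIII

In E major the diatonic chords are E, F#m, G#m, A, B, C#m, D#dim. Of the given chords, E–G#–B = E, A–C#–E = A, B–D#–F# = B and G#–B–D# = G#m are diatonic. E–G–B is not: scale degree 1 in E major carries E (I). In E minor the chord on that degree is Em, so here it functions as i, borrowed from the parallel minor. G–B–D is not: scale degree 3 in E major carries G#m (iii). In E minor the chord on that degree is G, so here it functions as bIII, borrowed from the parallel minor.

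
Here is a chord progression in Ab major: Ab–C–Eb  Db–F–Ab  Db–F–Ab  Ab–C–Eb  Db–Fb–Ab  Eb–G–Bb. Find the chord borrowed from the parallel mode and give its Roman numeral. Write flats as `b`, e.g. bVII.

In Ab major the diatonic chords are Ab, Bbm, Cm, Db, Eb, Fm, Gdim. Ab–C–Eb = Ab, Db–F–Ab = Db and Eb–G–Bb = Eb are all diatonic. But Db–Fb–Ab is foreign: the diatonic IV on degree 4 is Db, whereas Dbm comes from Ab minor. It is labeled iv.

iv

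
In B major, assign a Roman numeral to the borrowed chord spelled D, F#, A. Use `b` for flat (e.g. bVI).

D is the lowered form of scale degree 3 in B major (the diatonic degree 3 is D#). Diatonically B major has D#m (iii) on that degree; D–F#–A is instead the major chord native to B minor, so it takes the label bIII.

bIII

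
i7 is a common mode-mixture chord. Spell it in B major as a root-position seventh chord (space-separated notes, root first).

i7 is built on scale degree 1, which is B in both B major and its parallel. In B minor the chord on B is B–D–F#–A.

B D F# A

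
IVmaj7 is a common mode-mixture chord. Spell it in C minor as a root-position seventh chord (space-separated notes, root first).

IVmaj7 is built on scale degree 4, which is F in both C minor and its parallel. Stacking thirds in C major on F gives F–A–C–E.

F A C E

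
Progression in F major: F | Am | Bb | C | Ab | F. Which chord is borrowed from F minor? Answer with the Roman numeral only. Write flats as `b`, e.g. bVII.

bIII

In F major the diatonic chords are F, Gm, Am, Bb, C, Dm, Edim. F, Am, Bb and C are all diatonic. But Ab (Ab–C–Eb) is foreign: the diatonic iii on degree 3 is Am, whereas Ab comes from F minor. It is labeled bIII.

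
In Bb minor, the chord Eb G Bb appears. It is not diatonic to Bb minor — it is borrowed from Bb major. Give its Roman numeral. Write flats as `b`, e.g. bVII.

The root Eb is the diatonic 4th degree of Bb minor; the borrowing shows in the chord quality. Diatonically Bb minor has Ebm (iv) on that degree; Eb–G–Bb is instead the major chord native to Bb major, so it takes the label IV.

IV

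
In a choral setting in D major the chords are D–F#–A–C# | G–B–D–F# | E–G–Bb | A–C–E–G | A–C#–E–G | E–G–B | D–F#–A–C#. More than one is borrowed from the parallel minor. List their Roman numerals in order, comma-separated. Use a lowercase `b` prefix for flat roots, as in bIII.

ii°, v7

The diatonic triads in D major are D, Em, F#m, G, A, Bm, C#dim. Of the given chords, D–F#–A–C# = Dmaj7, G–B–D–F# = Gmaj7, A–C#–E–G = A7 and E–G–B = Em are diatonic. But E–G–Bb is foreign: the diatonic ii on degree 2 is Em, whereas Edim comes from D minor. It is labeled ii°. A–C–E–G doesn't fit — on degree 5 D major would have A (V). Am7 is the degree-5 chord of D minor, so it is the borrowed v7.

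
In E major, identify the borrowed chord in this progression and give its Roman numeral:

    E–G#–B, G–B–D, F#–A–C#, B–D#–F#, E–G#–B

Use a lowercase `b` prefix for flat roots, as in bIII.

bIII

In E major the diatonic chords are E, F#m, G#m, A, B, C#m, D#dim. E–G#–B = E, F#–A–C# = F#m and B–D#–F# = B all belong to that set. G–B–D doesn't fit — on degree 3 E major would have G#m (iii). G is the degree-3 chord of E minor, so it is the borrowed bIII.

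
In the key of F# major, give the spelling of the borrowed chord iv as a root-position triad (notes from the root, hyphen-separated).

The root, B, is scale degree 4 — the same note in F# major and F# minor; only the chord quality changes. In F# minor the chord on B is B–D–F#.

B-D-F#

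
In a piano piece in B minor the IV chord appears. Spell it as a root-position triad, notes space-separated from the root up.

IV is built on scale degree 4, which is E in both B minor and its parallel. In B major the chord on E is E–G#–B.

E G# B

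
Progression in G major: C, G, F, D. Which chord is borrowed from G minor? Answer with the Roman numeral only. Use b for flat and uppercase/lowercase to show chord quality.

G major has the diatonic set G, Am, Bm, C, D, Em, F#dim. Of the given chords, C, G and D are diatonic. F (F–A–C) doesn't fit — on degree 7 G major would have F#dim (vii°). F is the degree-7 chord of G minor, so it is the borrowed bVII.

bVII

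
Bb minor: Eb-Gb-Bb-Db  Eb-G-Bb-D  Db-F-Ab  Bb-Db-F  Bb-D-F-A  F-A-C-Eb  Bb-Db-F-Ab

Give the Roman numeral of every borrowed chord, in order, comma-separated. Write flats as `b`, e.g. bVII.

IVmaj7, Imaj7

The diatonic triads in Bb minor (with V from harmonic minor) are Bbm, Cdim, Db, Ebm, F, Gb, Ab. Eb–Gb–Bb–Db = Ebm7, Db–F–Ab = Db, Bb–Db–F = Bbm, F–A–C–Eb = F7 and Bb–Db–F–Ab = Bbm7 are all diatonic. Eb–G–Bb–D doesn't fit — on degree 4 Bb minor would have Ebm (iv). Ebmaj7 is the degree-4 chord of Bb major, so it is the borrowed IVmaj7. Bb–D–F–A doesn't fit — on degree 1 Bb minor would have Bbm (i). Bbmaj7 is the degree-1 chord of Bb major, so it is the borrowed Imaj7.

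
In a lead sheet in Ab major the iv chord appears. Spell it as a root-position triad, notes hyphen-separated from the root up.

iv is built on scale degree 4, which is Db in both Ab major and its parallel. In Ab minor the chord on Db is Db–Fb–Ab.

Db-Fb-Ab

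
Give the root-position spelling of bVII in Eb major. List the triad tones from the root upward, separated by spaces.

Db F Ab

Scale degree 7 in Eb major is D. bVII uses the lowered form, Db, taken from Eb minor. Building the major chord from the parallel minor on Db: Db–F–Ab.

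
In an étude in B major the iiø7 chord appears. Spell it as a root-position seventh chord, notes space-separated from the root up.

C# E G B

The root, C#, is scale degree 2 — the same note in B major and B minor; only the chord quality changes. In B minor the chord on C# is C#–E–G–B.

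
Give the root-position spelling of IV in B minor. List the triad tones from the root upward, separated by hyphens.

IV is built on scale degree 4, which is E in both B minor and its parallel. Stacking thirds in B major on E gives E–G#–B.

E-G#-B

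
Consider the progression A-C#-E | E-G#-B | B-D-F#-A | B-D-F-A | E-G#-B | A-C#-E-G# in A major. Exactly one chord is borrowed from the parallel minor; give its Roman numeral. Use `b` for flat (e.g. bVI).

A major has the diatonic set A, Bm, C#m, D, E, F#m, G#dim. A–C#–E = A, E–G#–B = E, B–D–F#–A = Bm7 and A–C#–E–G# = Amaj7 all belong to that set. B–D–F–A doesn't fit — on degree 2 A major would have Bm (ii). Bm7b5 is the degree-2 chord of A minor, so it is the borrowed iiø7.

iiø7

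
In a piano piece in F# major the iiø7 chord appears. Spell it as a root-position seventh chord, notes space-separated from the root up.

G# B D F#

iiø7 is built on scale degree 2, which is G# in both F# major and its parallel. Stacking thirds in F# minor on G# gives G#–B–D–F#.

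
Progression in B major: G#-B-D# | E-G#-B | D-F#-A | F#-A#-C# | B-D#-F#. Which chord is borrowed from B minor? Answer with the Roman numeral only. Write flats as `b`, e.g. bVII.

B major has the diatonic set B, C#m, D#m, E, F#, G#m, A#dim. Of the given chords, G#–B–D# = G#m, E–G#–B = E, F#–A#–C# = F# and B–D#–F# = B are diatonic. But D–F#–A is foreign: the diatonic iii on degree 3 is D#m, whereas D comes from B minor. It is labeled bIII.

bIII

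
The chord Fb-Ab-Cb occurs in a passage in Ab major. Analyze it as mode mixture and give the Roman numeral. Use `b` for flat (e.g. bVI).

bVI

The root Fb is the lowered 6th scale degree — diatonically Ab major has F there. Diatonically Ab major has Fm (vi) on that degree; Fb–Ab–Cb is instead the major chord native to Ab minor, so it takes the label bVI.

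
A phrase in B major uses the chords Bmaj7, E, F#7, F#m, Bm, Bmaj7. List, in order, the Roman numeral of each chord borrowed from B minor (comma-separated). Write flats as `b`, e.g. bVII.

v, i

The diatonic triads in B major are B, C#m, D#m, E, F#, G#m, A#dim. Bmaj7, E and F#7 are all diatonic. But F#m (F#–A–C#) is foreign: the diatonic V on degree 5 is F#, whereas F#m comes from B minor. It is labeled v. But Bm (B–D–F#) is foreign: the diatonic I on degree 1 is B, whereas Bm comes from B minor. It is labeled i.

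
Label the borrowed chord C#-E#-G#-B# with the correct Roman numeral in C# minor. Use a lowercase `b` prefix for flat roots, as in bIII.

The root C# is the diatonic 1st degree of C# minor; the borrowing shows in the chord quality. The diatonic chord on degree 1 would be C#m (i), but C#–E#–G#–B# is the major-seventh chord from C# major. As a borrowed chord it is labeled Imaj7.

Imaj7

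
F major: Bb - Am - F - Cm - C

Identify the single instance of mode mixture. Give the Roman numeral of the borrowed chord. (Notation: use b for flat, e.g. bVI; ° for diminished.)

In F major the diatonic chords are F, Gm, Am, Bb, C, Dm, Edim. Of the given chords, Bb, Am, F and C are diatonic. But Cm (C–Eb–G) is foreign: the diatonic V on degree 5 is C, whereas Cm comes from F minor. It is labeled v.

v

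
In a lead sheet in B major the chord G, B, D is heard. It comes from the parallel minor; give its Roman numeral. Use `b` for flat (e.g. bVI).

bVI

In B major scale degree 6 is G#; G is its lowered form, from B minor. The diatonic chord on degree 6 would be G#m (vi), but G–B–D is the major chord from B minor. As a borrowed chord it is labeled bVI.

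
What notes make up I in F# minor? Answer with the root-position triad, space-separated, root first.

F# A# C#

The root, F#, is scale degree 1 — the same note in F# minor and F# major; only the chord quality changes. In F# major the chord on F# is F#–A#–C#.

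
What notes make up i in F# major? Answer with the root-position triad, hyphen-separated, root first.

The root, F#, is scale degree 1 — the same note in F# major and F# minor; only the chord quality changes. In F# minor the chord on F# is F#–A–C#.

F#-A-C#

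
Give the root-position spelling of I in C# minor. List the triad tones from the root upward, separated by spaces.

The root, C#, is scale degree 1 — the same note in C# minor and C# major; only the chord quality changes. Stacking thirds in C# major on C# gives C#–E#–G#.

C# E# G#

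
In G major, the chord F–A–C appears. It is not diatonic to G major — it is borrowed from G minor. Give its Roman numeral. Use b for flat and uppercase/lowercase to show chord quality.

bVII

F is the lowered form of scale degree 7 in G major (the diatonic degree 7 is F#). Diatonically G major has F#dim (vii°) on that degree; F–A–C is instead the major chord native to G minor, so it takes the label bVII.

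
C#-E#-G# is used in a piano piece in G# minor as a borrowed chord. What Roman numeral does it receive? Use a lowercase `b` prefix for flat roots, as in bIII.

C# is scale degree 4 in G# minor. The diatonic chord on degree 4 would be C#m (iv), but C#–E#–G# is the major chord from G# major. As a borrowed chord it is labeled IV.

IV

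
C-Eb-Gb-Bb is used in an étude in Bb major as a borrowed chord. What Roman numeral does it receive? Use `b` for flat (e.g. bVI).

The root C is the diatonic 2nd degree of Bb major; the borrowing shows in the chord quality. The diatonic chord on degree 2 would be Cm (ii), but C–Eb–Gb–Bb is the half-diminished-seventh chord from Bb minor. As a borrowed chord it is labeled iiø7.

iiø7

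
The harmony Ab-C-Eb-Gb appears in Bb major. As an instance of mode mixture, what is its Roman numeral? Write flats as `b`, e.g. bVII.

Ab is the lowered form of scale degree 7 in Bb major (the diatonic degree 7 is A). Ab–C–Eb–Gb is a dominant-seventh chord — the form found in Bb minor, not the diatonic vii° (Adim). Borrowed into Bb major it is written bVII7.

bVII7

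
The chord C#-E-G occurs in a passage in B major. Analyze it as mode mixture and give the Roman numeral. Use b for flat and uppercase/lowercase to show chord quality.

C# is scale degree 2 in B major. C#–E–G is a diminished chord — the form found in B minor, not the diatonic ii (C#m). Borrowed into B major it is written ii°.

ii°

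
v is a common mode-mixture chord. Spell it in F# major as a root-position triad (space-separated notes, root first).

The root, C#, is scale degree 5 — the same note in F# major and F# minor; only the chord quality changes. Stacking thirds in F# minor on C# gives C#–E–G#.

C# E G#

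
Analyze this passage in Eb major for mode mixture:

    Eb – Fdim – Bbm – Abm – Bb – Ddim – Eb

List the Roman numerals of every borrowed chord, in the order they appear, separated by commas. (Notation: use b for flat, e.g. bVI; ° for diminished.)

ii°, v, iv

Eb major has the diatonic set Eb, Fm, Gm, Ab, Bb, Cm, Ddim. Eb, Bb and Ddim all belong to that set. But Fdim (F–Ab–Cb) is foreign: the diatonic ii on degree 2 is Fm, whereas Fdim comes from Eb minor. It is labeled ii°. But Bbm (Bb–Db–F) is foreign: the diatonic V on degree 5 is Bb, whereas Bbm comes from Eb minor. It is labeled v. Abm (Ab–Cb–Eb) doesn't fit — on degree 4 Eb major would have Ab (IV). Abm is the degree-4 chord of Eb minor, so it is the borrowed iv.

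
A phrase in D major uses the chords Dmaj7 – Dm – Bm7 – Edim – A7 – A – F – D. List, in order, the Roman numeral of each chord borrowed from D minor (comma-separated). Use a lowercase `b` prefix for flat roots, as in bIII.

i, ii°, bIII

D major has the diatonic set D, Em, F#m, G, A, Bm, C#dim. Of the given chords, Dmaj7, Bm7, A7, A and D are diatonic. Dm (D–F–A) doesn't fit — on degree 1 D major would have D (I). Dm is the degree-1 chord of D minor, so it is the borrowed i. Edim (E–G–Bb) doesn't fit — on degree 2 D major would have Em (ii). Edim is the degree-2 chord of D minor, so it is the borrowed ii°. But F (F–A–C) is foreign: the diatonic iii on degree 3 is F#m, whereas F comes from D minor. It is labeled bIII.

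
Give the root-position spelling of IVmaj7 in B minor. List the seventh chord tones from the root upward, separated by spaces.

IVmaj7 is built on scale degree 4, which is E in both B minor and its parallel. In B major the chord on E is E–G#–B–D#.

E G# B D#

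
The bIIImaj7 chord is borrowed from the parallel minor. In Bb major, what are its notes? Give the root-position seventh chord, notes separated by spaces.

The root of bIIImaj7 is the lowered 3rd degree: D becomes Db. In Bb minor the chord on Db is Db–F–Ab–C.

Db F Ab C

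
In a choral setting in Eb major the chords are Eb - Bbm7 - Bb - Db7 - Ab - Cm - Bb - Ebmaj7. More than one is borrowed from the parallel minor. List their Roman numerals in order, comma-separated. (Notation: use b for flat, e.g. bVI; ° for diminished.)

v7, bVII7

The diatonic triads in Eb major are Eb, Fm, Gm, Ab, Bb, Cm, Ddim. Of the given chords, Eb, Bb, Ab, Cm and Ebmaj7 are diatonic. Bbm7 (Bb–Db–F–Ab) is not: scale degree 5 in Eb major carries Bb (V). In Eb minor the chord on that degree is Bbm7, so here it functions as v7, borrowed from the parallel minor. Db7 (Db–F–Ab–Cb) is not: scale degree 7 in Eb major carries Ddim (vii°). In Eb minor the chord on that degree is Db7, so here it functions as bVII7, borrowed from the parallel minor.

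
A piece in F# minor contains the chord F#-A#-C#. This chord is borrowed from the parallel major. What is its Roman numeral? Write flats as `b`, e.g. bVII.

I

The root F# is the diatonic 1st degree of F# minor; the borrowing shows in the chord quality. Diatonically F# minor has F#m (i) on that degree; F#–A#–C# is instead the major chord native to F# major, so it takes the label I.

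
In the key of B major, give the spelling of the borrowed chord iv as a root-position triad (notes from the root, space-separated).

The root, E, is scale degree 4 — the same note in B major and B minor; only the chord quality changes. Building the minor chord from the parallel minor on E: E–G–B.

E G B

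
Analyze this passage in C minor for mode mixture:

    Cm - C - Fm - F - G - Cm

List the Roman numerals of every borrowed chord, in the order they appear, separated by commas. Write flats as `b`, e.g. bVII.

The diatonic triads in C minor (with V from harmonic minor) are Cm, Ddim, Eb, Fm, G, Ab, Bb. Of the given chords, Cm, Fm and G are diatonic. But C (C–E–G) is foreign: the diatonic i on degree 1 is Cm, whereas C comes from C major. It is labeled I. F (F–A–C) is not: scale degree 4 in C minor carries Fm (iv). In C major the chord on that degree is F, so here it functions as IV, borrowed from the parallel major.

I, IV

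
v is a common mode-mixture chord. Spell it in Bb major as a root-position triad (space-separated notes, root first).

F Ab C

v is built on scale degree 5, which is F in both Bb major and its parallel. Building the minor chord from the parallel minor on F: F–Ab–C.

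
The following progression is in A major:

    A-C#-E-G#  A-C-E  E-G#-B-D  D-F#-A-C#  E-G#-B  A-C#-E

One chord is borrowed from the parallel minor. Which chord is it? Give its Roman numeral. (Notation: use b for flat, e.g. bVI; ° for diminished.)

i

A major has the diatonic set A, Bm, C#m, D, E, F#m, G#dim. A–C#–E–G# = Amaj7, E–G#–B–D = E7, D–F#–A–C# = Dmaj7, E–G#–B = E and A–C#–E = A are all diatonic. A–C–E is not: scale degree 1 in A major carries A (I). In A minor the chord on that degree is Am, so here it functions as i, borrowed from the parallel minor.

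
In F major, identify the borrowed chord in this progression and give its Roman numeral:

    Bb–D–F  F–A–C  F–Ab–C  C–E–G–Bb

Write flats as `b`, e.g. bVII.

In F major the diatonic chords are F, Gm, Am, Bb, C, Dm, Edim. Bb–D–F = Bb, F–A–C = F and C–E–G–Bb = C7 are all diatonic. F–Ab–C is not: scale degree 1 in F major carries F (I). In F minor the chord on that degree is Fm, so here it functions as i, borrowed from the parallel minor.

i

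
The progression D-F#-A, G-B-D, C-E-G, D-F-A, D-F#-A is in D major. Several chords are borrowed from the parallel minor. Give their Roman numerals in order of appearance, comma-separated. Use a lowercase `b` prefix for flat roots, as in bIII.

bVII, i

The diatonic triads in D major are D, Em, F#m, G, A, Bm, C#dim. Of the given chords, D–F#–A = D and G–B–D = G are diatonic. C–E–G is not: scale degree 7 in D major carries C#dim (vii°). In D minor the chord on that degree is C, so here it functions as bVII, borrowed from the parallel minor. D–F–A is not: scale degree 1 in D major carries D (I). In D minor the chord on that degree is Dm, so here it functions as i, borrowed from the parallel minor.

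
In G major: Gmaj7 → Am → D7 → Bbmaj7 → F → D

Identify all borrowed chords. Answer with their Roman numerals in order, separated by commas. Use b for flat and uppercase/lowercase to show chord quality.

G major has the diatonic set G, Am, Bm, C, D, Em, F#dim. Gmaj7, Am, D7 and D are all diatonic. Bbmaj7 (Bb–D–F–A) is not: scale degree 3 in G major carries Bm (iii). In G minor the chord on that degree is Bbmaj7, so here it functions as bIIImaj7, borrowed from the parallel minor. But F (F–A–C) is foreign: the diatonic vii° on degree 7 is F#dim, whereas F comes from G minor. It is labeled bVII.

bIIImaj7, bVII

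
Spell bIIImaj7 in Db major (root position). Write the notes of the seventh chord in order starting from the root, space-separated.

The root of bIIImaj7 is the lowered 3rd degree: F becomes Fb. Building the major-seventh chord from the parallel minor on Fb: Fb–Ab–Cb–Eb.

Fb Ab Cb Eb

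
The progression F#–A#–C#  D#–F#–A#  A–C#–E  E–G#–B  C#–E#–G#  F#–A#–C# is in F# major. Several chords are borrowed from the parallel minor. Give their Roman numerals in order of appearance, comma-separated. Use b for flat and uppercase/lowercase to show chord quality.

The diatonic triads in F# major are F#, G#m, A#m, B, C#, D#m, E#dim. F#–A#–C# = F#, D#–F#–A# = D#m and C#–E#–G# = C# are all diatonic. A–C#–E doesn't fit — on degree 3 F# major would have A#m (iii). A is the degree-3 chord of F# minor, so it is the borrowed bIII. E–G#–B is not: scale degree 7 in F# major carries E#dim (vii°). In F# minor the chord on that degree is E, so here it functions as bVII, borrowed from the parallel minor.

bIII, bVII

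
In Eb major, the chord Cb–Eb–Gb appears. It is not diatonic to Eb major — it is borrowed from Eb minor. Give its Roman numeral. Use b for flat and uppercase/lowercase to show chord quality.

In Eb major scale degree 6 is C; Cb is its lowered form, from Eb minor. Diatonically Eb major has Cm (vi) on that degree; Cb–Eb–Gb is instead the major chord native to Eb minor, so it takes the label bVI.

bVI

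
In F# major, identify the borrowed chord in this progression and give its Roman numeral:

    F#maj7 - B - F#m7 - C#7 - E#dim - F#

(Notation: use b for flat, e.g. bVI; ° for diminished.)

i7

The diatonic triads in F# major are F#, G#m, A#m, B, C#, D#m, E#dim. Of the given chords, F#maj7, B, C#7, E#dim and F# are diatonic. But F#m7 (F#–A–C#–E) is foreign: the diatonic I on degree 1 is F#, whereas F#m7 comes from F# minor. It is labeled i7.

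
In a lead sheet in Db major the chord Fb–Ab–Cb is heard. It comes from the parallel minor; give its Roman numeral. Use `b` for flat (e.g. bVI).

The root Fb is the lowered 3rd scale degree — diatonically Db major has F there. Fb–Ab–Cb is a major chord — the form found in Db minor, not the diatonic iii (Fm). Borrowed into Db major it is written bIII.

bIII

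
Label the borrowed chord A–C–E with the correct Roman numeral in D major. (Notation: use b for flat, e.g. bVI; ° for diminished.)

The root A is the diatonic 5th degree of D major; the borrowing shows in the chord quality. The diatonic chord on degree 5 would be A (V), but A–C–E is the minor chord from D minor. As a borrowed chord it is labeled v.

v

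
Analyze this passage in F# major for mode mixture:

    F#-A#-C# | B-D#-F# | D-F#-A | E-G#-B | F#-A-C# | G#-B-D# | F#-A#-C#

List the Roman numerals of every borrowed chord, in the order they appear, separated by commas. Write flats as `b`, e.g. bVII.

bVI, bVII, i

The diatonic triads in F# major are F#, G#m, A#m, B, C#, D#m, E#dim. F#–A#–C# = F#, B–D#–F# = B and G#–B–D# = G#m are all diatonic. D–F#–A is not: scale degree 6 in F# major carries D#m (vi). In F# minor the chord on that degree is D, so here it functions as bVI, borrowed from the parallel minor. E–G#–B is not: scale degree 7 in F# major carries E#dim (vii°). In F# minor the chord on that degree is E, so here it functions as bVII, borrowed from the parallel minor. F#–A–C# doesn't fit — on degree 1 F# major would have F# (I). F#m is the degree-1 chord of F# minor, so it is the borrowed i.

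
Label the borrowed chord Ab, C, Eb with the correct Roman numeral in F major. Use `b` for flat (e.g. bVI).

bIII

The root Ab is the lowered 3rd scale degree — diatonically F major has A there. The diatonic chord on degree 3 would be Am (iii), but Ab–C–Eb is the major chord from F minor. As a borrowed chord it is labeled bIII.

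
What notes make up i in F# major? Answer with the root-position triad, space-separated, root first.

F# A C#

The root, F#, is scale degree 1 — the same note in F# major and F# minor; only the chord quality changes. Building the minor chord from the parallel minor on F#: F#–A–C#.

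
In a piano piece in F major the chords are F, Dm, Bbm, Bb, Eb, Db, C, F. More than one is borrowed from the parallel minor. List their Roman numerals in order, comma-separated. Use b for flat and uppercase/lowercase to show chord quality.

iv, bVII, bVI

The diatonic triads in F major are F, Gm, Am, Bb, C, Dm, Edim. F, Dm, Bb and C all belong to that set. Bbm (Bb–Db–F) is not: scale degree 4 in F major carries Bb (IV). In F minor the chord on that degree is Bbm, so here it functions as iv, borrowed from the parallel minor. Eb (Eb–G–Bb) doesn't fit — on degree 7 F major would have Edim (vii°). Eb is the degree-7 chord of F minor, so it is the borrowed bVII. Db (Db–F–Ab) doesn't fit — on degree 6 F major would have Dm (vi). Db is the degree-6 chord of F minor, so it is the borrowed bVI.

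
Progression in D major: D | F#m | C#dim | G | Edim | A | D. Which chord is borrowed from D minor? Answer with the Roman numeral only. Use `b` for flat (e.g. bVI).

In D major the diatonic chords are D, Em, F#m, G, A, Bm, C#dim. Of the given chords, D, F#m, C#dim, G and A are diatonic. Edim (E–G–Bb) is not: scale degree 2 in D major carries Em (ii). In D minor the chord on that degree is Edim, so here it functions as ii°, borrowed from the parallel minor.

ii°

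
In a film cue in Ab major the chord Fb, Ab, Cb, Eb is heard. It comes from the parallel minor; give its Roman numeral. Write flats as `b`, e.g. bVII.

bVImaj7

In Ab major scale degree 6 is F; Fb is its lowered form, from Ab minor. Diatonically Ab major has Fm (vi) on that degree; Fb–Ab–Cb–Eb is instead the major-seventh chord native to Ab minor, so it takes the label bVImaj7.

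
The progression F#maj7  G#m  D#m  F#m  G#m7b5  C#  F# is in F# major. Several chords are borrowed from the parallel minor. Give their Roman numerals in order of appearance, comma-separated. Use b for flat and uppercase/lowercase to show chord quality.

F# major has the diatonic set F#, G#m, A#m, B, C#, D#m, E#dim. F#maj7, G#m, D#m, C# and F# all belong to that set. But F#m (F#–A–C#) is foreign: the diatonic I on degree 1 is F#, whereas F#m comes from F# minor. It is labeled i. G#m7b5 (G#–B–D–F#) doesn't fit — on degree 2 F# major would have G#m (ii). G#m7b5 is the degree-2 chord of F# minor, so it is the borrowed iiø7.

i, iiø7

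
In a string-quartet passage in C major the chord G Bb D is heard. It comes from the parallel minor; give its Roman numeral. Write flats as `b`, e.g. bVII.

The root G is the diatonic 5th degree of C major; the borrowing shows in the chord quality. Diatonically C major has G (V) on that degree; G–Bb–D is instead the minor chord native to C minor, so it takes the label v.

v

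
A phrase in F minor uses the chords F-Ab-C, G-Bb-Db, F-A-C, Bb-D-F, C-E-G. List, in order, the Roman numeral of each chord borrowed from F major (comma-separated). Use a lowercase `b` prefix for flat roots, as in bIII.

In F minor (with V from harmonic minor) the diatonic chords are Fm, Gdim, Ab, Bbm, C, Db, Eb. Of the given chords, F–Ab–C = Fm, G–Bb–Db = Gdim and C–E–G = C are diatonic. F–A–C is not: scale degree 1 in F minor carries Fm (i). In F major the chord on that degree is F, so here it functions as I, borrowed from the parallel major. Bb–D–F doesn't fit — on degree 4 F minor would have Bbm (iv). Bb is the degree-4 chord of F major, so it is the borrowed IV.

I, IV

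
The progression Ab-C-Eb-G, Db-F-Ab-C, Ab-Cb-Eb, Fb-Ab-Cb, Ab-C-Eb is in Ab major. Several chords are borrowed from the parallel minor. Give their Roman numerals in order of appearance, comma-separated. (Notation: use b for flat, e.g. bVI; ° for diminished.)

Ab major has the diatonic set Ab, Bbm, Cm, Db, Eb, Fm, Gdim. Ab–C–Eb–G = Abmaj7, Db–F–Ab–C = Dbmaj7 and Ab–C–Eb = Ab are all diatonic. But Ab–Cb–Eb is foreign: the diatonic I on degree 1 is Ab, whereas Abm comes from Ab minor. It is labeled i. But Fb–Ab–Cb is foreign: the diatonic vi on degree 6 is Fm, whereas Fb comes from Ab minor. It is labeled bVI.

i, bVI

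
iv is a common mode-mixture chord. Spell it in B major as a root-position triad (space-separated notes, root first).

E G B

The root, E, is scale degree 4 — the same note in B major and B minor; only the chord quality changes. Building the minor chord from the parallel minor on E: E–G–B.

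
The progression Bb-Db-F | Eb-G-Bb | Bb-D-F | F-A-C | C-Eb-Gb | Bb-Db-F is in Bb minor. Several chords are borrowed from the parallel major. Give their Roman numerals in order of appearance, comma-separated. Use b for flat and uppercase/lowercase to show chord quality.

IV, I

In Bb minor (with V from harmonic minor) the diatonic chords are Bbm, Cdim, Db, Ebm, F, Gb, Ab. Bb–Db–F = Bbm, F–A–C = F and C–Eb–Gb = Cdim are all diatonic. But Eb–G–Bb is foreign: the diatonic iv on degree 4 is Ebm, whereas Eb comes from Bb major. It is labeled IV. But Bb–D–F is foreign: the diatonic i on degree 1 is Bbm, whereas Bb comes from Bb major. It is labeled I.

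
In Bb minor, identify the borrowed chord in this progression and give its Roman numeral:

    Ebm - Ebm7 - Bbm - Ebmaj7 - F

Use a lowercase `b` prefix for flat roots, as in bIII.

In Bb minor (with V from harmonic minor) the diatonic chords are Bbm, Cdim, Db, Ebm, F, Gb, Ab. Of the given chords, Ebm, Ebm7, Bbm and F are diatonic. Ebmaj7 (Eb–G–Bb–D) doesn't fit — on degree 4 Bb minor would have Ebm (iv). Ebmaj7 is the degree-4 chord of Bb major, so it is the borrowed IVmaj7.

IVmaj7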